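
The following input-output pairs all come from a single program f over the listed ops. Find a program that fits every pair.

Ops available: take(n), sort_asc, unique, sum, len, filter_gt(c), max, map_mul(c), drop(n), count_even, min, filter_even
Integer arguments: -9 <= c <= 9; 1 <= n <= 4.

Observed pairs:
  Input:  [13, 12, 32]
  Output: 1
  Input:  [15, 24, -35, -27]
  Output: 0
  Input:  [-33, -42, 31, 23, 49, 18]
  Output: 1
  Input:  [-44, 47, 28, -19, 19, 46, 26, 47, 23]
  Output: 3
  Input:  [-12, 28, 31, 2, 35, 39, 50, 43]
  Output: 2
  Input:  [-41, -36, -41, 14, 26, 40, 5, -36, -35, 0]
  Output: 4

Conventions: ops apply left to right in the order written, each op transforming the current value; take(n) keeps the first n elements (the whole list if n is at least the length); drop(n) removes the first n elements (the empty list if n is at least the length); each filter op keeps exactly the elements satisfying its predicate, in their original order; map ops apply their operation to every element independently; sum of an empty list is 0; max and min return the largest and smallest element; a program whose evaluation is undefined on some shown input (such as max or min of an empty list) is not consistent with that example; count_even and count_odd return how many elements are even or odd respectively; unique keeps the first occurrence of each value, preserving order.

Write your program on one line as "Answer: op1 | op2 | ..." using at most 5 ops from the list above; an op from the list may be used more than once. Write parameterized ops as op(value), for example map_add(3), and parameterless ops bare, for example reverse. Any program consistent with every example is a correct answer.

drop(2) | sort_asc | filter_gt(-3) | count_even

Check, running the answer program on each example:
  [13, 12, 32] -> [32] -> [32] -> [32] -> 1
  [15, 24, -35, -27] -> [-35, -27] -> [-35, -27] -> [] -> 0
  [-33, -42, 31, 23, 49, 18] -> [31, 23, 49, 18] -> [18, 23, 31, 49] -> [18, 23, 31, 49] -> 1
  [-44, 47, 28, -19, 19, 46, 26, 47, 23] -> [28, -19, 19, 46, 26, 47, 23] -> [-19, 19, 23, 26, 28, 46, 47] -> [19, 23, 26, 28, 46, 47] -> 3
  [-12, 28, 31, 2, 35, 39, 50, 43] -> [31, 2, 35, 39, 50, 43] -> [2, 31, 35, 39, 43, 50] -> [2, 31, 35, 39, 43, 50] -> 2
  [-41, -36, -41, 14, 26, 40, 5, -36, -35, 0] -> [-41, 14, 26, 40, 5, -36, -35, 0] -> [-41, -36, -35, 0, 5, 14, 26, 40] -> [0, 5, 14, 26, 40] -> 4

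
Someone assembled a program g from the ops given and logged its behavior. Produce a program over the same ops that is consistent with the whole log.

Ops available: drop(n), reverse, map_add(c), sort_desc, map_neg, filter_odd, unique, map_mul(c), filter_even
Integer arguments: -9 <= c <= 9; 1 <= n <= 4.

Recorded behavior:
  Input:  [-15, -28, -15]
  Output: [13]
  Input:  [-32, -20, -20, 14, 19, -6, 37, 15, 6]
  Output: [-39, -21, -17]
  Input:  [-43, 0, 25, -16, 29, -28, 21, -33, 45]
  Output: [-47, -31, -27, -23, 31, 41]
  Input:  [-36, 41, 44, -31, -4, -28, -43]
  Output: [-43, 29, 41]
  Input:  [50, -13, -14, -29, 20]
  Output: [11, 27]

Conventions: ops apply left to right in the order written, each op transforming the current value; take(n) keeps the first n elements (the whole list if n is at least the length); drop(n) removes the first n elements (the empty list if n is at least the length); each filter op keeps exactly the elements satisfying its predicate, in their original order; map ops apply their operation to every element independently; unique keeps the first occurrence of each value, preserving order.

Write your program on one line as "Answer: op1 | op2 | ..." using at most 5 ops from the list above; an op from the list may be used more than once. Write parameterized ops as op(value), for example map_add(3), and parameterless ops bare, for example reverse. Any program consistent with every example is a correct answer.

unique | map_add(2) | filter_odd | sort_desc | map_neg

Check, running the answer program on each example:
  [-15, -28, -15] -> [-15, -28] -> [-13, -26] -> [-13] -> [-13] -> [13]
  [-32, -20, -20, 14, 19, -6, 37, 15, 6] -> [-32, -20, 14, 19, -6, 37, 15, 6] -> [-30, -18, 16, 21, -4, 39, 17, 8] -> [21, 39, 17] -> [39, 21, 17] -> [-39, -21, -17]
  [-43, 0, 25, -16, 29, -28, 21, -33, 45] -> [-43, 0, 25, -16, 29, -28, 21, -33, 45] -> [-41, 2, 27, -14, 31, -26, 23, -31, 47] -> [-41, 27, 31, 23, -31, 47] -> [47, 31, 27, 23, -31, -41] -> [-47, -31, -27, -23, 31, 41]
  [-36, 41, 44, -31, -4, -28, -43] -> [-36, 41, 44, -31, -4, -28, -43] -> [-34, 43, 46, -29, -2, -26, -41] -> [43, -29, -41] -> [43, -29, -41] -> [-43, 29, 41]
  [50, -13, -14, -29, 20] -> [50, -13, -14, -29, 20] -> [52, -11, -12, -27, 22] -> [-11, -27] -> [-11, -27] -> [11, 27]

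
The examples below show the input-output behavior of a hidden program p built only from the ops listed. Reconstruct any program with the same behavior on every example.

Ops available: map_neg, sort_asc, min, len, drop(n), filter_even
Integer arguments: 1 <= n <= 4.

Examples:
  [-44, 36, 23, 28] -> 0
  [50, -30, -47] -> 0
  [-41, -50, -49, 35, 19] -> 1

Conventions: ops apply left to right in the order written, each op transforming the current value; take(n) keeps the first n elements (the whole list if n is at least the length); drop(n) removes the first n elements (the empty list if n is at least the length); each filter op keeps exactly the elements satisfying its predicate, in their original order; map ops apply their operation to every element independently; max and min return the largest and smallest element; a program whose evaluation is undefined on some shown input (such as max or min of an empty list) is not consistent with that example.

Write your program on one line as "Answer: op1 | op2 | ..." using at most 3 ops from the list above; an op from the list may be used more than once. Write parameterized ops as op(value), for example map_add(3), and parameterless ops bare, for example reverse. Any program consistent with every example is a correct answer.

drop(4) | len

Check, running the answer program on each example:
  [-44, 36, 23, 28] -> [] -> 0
  [50, -30, -47] -> [] -> 0
  [-41, -50, -49, 35, 19] -> [19] -> 1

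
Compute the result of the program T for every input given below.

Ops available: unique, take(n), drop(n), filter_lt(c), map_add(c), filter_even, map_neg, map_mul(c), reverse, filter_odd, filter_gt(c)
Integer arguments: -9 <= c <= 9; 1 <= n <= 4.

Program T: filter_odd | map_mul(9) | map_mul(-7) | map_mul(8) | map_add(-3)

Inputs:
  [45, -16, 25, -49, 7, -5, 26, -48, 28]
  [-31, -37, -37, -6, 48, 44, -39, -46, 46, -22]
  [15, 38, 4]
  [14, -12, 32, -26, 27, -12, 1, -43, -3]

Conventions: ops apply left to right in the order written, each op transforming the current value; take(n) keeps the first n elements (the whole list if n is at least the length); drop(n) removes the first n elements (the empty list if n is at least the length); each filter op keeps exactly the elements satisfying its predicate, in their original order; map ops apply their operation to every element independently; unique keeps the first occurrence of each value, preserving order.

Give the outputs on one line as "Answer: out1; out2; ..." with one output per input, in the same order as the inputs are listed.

Execution, op by op:
  [45, -16, 25, -49, 7, -5, 26, -48, 28] -> [45, 25, -49, 7, -5] -> [405, 225, -441, 63, -45] -> [-2835, -1575, 3087, -441, 315] -> [-22680, -12600, 24696, -3528, 2520] -> [-22683, -12603, 24693, -3531, 2517]
  [-31, -37, -37, -6, 48, 44, -39, -46, 46, -22] -> [-31, -37, -37, -39] -> [-279, -333, -333, -351] -> [1953, 2331, 2331, 2457] -> [15624, 18648, 18648, 19656] -> [15621, 18645, 18645, 19653]
  [15, 38, 4] -> [15] -> [135] -> [-945] -> [-7560] -> [-7563]
  [14, -12, 32, -26, 27, -12, 1, -43, -3] -> [27, 1, -43, -3] -> [243, 9, -387, -27] -> [-1701, -63, 2709, 189] -> [-13608, -504, 21672, 1512] -> [-13611, -507, 21669, 1509]

[-22683, -12603, 24693, -3531, 2517]; [15621, 18645, 18645, 19653]; [-7563]; [-13611, -507, 21669, 1509]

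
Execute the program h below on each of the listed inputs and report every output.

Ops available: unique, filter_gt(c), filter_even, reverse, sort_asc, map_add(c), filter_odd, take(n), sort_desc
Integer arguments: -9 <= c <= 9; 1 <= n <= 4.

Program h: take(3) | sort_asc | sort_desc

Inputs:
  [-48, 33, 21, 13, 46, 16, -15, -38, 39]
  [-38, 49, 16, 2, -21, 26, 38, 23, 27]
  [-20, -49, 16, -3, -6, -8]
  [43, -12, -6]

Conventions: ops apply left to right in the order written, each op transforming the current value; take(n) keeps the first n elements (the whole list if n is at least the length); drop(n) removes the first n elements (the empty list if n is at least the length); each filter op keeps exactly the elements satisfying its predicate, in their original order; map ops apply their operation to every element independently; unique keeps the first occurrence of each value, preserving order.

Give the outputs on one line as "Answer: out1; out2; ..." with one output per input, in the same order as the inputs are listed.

[33, 21, -48]; [49, 16, -38]; [16, -20, -49]; [43, -6, -12]

Execution, op by op:
  [-48, 33, 21, 13, 46, 16, -15, -38, 39] -> [-48, 33, 21] -> [-48, 21, 33] -> [33, 21, -48]
  [-38, 49, 16, 2, -21, 26, 38, 23, 27] -> [-38, 49, 16] -> [-38, 16, 49] -> [49, 16, -38]
  [-20, -49, 16, -3, -6, -8] -> [-20, -49, 16] -> [-49, -20, 16] -> [16, -20, -49]
  [43, -12, -6] -> [43, -12, -6] -> [-12, -6, 43] -> [43, -6, -12]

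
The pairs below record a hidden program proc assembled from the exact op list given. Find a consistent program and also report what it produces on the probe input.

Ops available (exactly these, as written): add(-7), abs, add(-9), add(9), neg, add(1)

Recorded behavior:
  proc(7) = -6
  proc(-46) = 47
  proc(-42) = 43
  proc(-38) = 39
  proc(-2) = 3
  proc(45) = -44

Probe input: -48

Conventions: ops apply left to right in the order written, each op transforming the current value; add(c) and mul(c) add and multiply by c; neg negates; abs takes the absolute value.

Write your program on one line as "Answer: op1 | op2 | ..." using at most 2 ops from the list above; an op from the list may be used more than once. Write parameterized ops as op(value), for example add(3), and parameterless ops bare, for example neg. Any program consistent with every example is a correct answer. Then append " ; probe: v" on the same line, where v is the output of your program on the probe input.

neg | add(1) ; probe: 49

Check, running the answer program on each example:
  7 -> -7 -> -6
  -46 -> 46 -> 47
  -42 -> 42 -> 43
  -38 -> 38 -> 39
  -2 -> 2 -> 3
  45 -> -45 -> -44
  probe: -48 -> 48 -> 49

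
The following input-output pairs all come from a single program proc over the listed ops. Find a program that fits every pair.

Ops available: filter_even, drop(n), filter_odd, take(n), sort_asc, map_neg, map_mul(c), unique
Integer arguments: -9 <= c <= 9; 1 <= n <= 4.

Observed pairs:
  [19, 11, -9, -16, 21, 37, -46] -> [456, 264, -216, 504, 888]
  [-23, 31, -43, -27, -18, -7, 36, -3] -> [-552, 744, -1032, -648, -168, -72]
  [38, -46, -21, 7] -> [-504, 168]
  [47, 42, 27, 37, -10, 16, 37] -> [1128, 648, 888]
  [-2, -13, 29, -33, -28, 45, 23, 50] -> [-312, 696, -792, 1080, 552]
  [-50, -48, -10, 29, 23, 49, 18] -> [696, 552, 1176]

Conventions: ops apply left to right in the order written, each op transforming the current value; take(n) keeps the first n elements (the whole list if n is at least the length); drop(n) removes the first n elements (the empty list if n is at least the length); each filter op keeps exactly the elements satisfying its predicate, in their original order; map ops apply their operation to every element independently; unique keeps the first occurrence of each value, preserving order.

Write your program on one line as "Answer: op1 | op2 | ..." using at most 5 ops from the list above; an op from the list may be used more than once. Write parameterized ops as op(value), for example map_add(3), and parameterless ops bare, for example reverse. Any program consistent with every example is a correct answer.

unique | filter_odd | map_neg | map_mul(-6) | map_mul(4)

Check, running the answer program on each example:
  [19, 11, -9, -16, 21, 37, -46] -> [19, 11, -9, -16, 21, 37, -46] -> [19, 11, -9, 21, 37] -> [-19, -11, 9, -21, -37] -> [114, 66, -54, 126, 222] -> [456, 264, -216, 504, 888]
  [-23, 31, -43, -27, -18, -7, 36, -3] -> [-23, 31, -43, -27, -18, -7, 36, -3] -> [-23, 31, -43, -27, -7, -3] -> [23, -31, 43, 27, 7, 3] -> [-138, 186, -258, -162, -42, -18] -> [-552, 744, -1032, -648, -168, -72]
  [38, -46, -21, 7] -> [38, -46, -21, 7] -> [-21, 7] -> [21, -7] -> [-126, 42] -> [-504, 168]
  [47, 42, 27, 37, -10, 16, 37] -> [47, 42, 27, 37, -10, 16] -> [47, 27, 37] -> [-47, -27, -37] -> [282, 162, 222] -> [1128, 648, 888]
  [-2, -13, 29, -33, -28, 45, 23, 50] -> [-2, -13, 29, -33, -28, 45, 23, 50] -> [-13, 29, -33, 45, 23] -> [13, -29, 33, -45, -23] -> [-78, 174, -198, 270, 138] -> [-312, 696, -792, 1080, 552]
  [-50, -48, -10, 29, 23, 49, 18] -> [-50, -48, -10, 29, 23, 49, 18] -> [29, 23, 49] -> [-29, -23, -49] -> [174, 138, 294] -> [696, 552, 1176]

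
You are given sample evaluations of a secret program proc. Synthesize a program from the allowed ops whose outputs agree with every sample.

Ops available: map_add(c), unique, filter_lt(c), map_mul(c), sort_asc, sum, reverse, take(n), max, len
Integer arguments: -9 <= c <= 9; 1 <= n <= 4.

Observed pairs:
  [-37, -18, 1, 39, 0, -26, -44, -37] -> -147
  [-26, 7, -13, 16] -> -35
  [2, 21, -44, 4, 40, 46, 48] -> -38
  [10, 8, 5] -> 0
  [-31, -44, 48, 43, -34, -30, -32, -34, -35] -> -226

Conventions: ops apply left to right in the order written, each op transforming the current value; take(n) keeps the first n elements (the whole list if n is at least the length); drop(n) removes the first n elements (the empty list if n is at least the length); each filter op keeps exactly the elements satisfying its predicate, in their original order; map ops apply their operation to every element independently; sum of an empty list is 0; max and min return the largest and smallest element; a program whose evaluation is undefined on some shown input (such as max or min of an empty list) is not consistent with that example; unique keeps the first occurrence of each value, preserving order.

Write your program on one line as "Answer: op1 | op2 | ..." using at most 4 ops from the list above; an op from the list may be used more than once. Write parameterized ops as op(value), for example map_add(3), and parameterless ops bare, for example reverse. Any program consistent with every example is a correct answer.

filter_lt(4) | map_add(2) | sum

Check, running the answer program on each example:
  [-37, -18, 1, 39, 0, -26, -44, -37] -> [-37, -18, 1, 0, -26, -44, -37] -> [-35, -16, 3, 2, -24, -42, -35] -> -147
  [-26, 7, -13, 16] -> [-26, -13] -> [-24, -11] -> -35
  [2, 21, -44, 4, 40, 46, 48] -> [2, -44] -> [4, -42] -> -38
  [10, 8, 5] -> [] -> [] -> 0
  [-31, -44, 48, 43, -34, -30, -32, -34, -35] -> [-31, -44, -34, -30, -32, -34, -35] -> [-29, -42, -32, -28, -30, -32, -33] -> -226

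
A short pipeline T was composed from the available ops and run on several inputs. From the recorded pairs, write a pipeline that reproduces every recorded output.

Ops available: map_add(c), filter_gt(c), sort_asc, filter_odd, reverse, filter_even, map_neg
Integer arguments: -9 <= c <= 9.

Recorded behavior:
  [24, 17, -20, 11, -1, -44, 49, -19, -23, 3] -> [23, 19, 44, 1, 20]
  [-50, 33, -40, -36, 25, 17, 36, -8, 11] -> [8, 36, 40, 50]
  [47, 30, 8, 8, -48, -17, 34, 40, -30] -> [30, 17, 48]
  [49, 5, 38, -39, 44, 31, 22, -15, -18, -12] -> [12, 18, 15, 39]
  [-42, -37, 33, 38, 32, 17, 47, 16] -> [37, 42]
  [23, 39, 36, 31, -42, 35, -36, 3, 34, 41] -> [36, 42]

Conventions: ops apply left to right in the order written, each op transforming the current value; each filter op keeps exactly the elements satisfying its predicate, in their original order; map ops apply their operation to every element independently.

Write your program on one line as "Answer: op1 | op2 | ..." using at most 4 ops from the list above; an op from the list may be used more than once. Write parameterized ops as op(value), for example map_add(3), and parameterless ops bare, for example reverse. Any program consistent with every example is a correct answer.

map_neg | reverse | filter_gt(-2)

Check, running the answer program on each example:
  [24, 17, -20, 11, -1, -44, 49, -19, -23, 3] -> [-24, -17, 20, -11, 1, 44, -49, 19, 23, -3] -> [-3, 23, 19, -49, 44, 1, -11, 20, -17, -24] -> [23, 19, 44, 1, 20]
  [-50, 33, -40, -36, 25, 17, 36, -8, 11] -> [50, -33, 40, 36, -25, -17, -36, 8, -11] -> [-11, 8, -36, -17, -25, 36, 40, -33, 50] -> [8, 36, 40, 50]
  [47, 30, 8, 8, -48, -17, 34, 40, -30] -> [-47, -30, -8, -8, 48, 17, -34, -40, 30] -> [30, -40, -34, 17, 48, -8, -8, -30, -47] -> [30, 17, 48]
  [49, 5, 38, -39, 44, 31, 22, -15, -18, -12] -> [-49, -5, -38, 39, -44, -31, -22, 15, 18, 12] -> [12, 18, 15, -22, -31, -44, 39, -38, -5, -49] -> [12, 18, 15, 39]
  [-42, -37, 33, 38, 32, 17, 47, 16] -> [42, 37, -33, -38, -32, -17, -47, -16] -> [-16, -47, -17, -32, -38, -33, 37, 42] -> [37, 42]
  [23, 39, 36, 31, -42, 35, -36, 3, 34, 41] -> [-23, -39, -36, -31, 42, -35, 36, -3, -34, -41] -> [-41, -34, -3, 36, -35, 42, -31, -36, -39, -23] -> [36, 42]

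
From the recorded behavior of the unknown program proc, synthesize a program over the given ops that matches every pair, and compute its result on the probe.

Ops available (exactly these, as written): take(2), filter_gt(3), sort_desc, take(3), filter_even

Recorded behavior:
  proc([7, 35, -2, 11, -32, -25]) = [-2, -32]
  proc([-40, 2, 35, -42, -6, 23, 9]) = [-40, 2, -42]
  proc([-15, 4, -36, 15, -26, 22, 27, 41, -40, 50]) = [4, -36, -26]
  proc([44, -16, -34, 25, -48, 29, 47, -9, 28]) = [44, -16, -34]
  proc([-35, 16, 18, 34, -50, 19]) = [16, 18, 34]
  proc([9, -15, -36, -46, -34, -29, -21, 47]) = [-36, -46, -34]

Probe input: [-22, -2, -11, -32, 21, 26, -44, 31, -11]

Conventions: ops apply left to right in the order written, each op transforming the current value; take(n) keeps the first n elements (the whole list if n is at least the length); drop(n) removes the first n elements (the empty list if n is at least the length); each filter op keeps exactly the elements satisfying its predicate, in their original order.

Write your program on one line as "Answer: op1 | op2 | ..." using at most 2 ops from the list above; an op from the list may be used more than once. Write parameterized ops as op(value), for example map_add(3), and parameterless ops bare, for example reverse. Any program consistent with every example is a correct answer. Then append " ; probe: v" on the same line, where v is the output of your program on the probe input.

filter_even | take(3) ; probe: [-22, -2, -32]

Check, running the answer program on each example:
  [7, 35, -2, 11, -32, -25] -> [-2, -32] -> [-2, -32]
  [-40, 2, 35, -42, -6, 23, 9] -> [-40, 2, -42, -6] -> [-40, 2, -42]
  [-15, 4, -36, 15, -26, 22, 27, 41, -40, 50] -> [4, -36, -26, 22, -40, 50] -> [4, -36, -26]
  [44, -16, -34, 25, -48, 29, 47, -9, 28] -> [44, -16, -34, -48, 28] -> [44, -16, -34]
  [-35, 16, 18, 34, -50, 19] -> [16, 18, 34, -50] -> [16, 18, 34]
  [9, -15, -36, -46, -34, -29, -21, 47] -> [-36, -46, -34] -> [-36, -46, -34]
  probe: [-22, -2, -11, -32, 21, 26, -44, 31, -11] -> [-22, -2, -32, 26, -44] -> [-22, -2, -32]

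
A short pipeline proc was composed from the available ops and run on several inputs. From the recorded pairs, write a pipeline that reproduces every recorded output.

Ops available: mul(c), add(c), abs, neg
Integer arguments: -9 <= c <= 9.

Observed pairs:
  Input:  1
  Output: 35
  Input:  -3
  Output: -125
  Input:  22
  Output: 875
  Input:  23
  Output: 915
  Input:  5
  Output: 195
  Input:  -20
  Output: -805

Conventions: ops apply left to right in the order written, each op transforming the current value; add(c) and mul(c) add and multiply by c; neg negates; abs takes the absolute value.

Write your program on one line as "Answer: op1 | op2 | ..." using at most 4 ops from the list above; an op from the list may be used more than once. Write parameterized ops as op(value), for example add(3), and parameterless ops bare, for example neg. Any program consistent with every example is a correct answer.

mul(-8) | add(1) | neg | mul(5)

Check, running the answer program on each example:
  1 -> -8 -> -7 -> 7 -> 35
  -3 -> 24 -> 25 -> -25 -> -125
  22 -> -176 -> -175 -> 175 -> 875
  23 -> -184 -> -183 -> 183 -> 915
  5 -> -40 -> -39 -> 39 -> 195
  -20 -> 160 -> 161 -> -161 -> -805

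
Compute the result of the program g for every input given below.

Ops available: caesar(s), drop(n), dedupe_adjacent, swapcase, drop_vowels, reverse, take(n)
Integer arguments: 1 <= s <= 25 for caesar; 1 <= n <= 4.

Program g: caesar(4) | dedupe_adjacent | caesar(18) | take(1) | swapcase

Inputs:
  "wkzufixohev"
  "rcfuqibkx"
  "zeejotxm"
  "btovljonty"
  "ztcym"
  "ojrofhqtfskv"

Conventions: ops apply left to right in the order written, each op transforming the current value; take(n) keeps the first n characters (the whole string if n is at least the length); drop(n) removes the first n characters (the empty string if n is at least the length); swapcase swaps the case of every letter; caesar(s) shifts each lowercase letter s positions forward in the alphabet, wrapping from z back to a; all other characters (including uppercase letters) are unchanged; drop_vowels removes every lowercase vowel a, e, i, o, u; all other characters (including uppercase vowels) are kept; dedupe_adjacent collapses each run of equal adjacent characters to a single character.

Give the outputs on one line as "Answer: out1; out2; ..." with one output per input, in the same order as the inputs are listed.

"S"; "N"; "V"; "X"; "V"; "K"

Execution, op by op:
  "wkzufixohev" -> "aodyjmbsliz" -> "aodyjmbsliz" -> "sgvqbetkdar" -> "s" -> "S"
  "rcfuqibkx" -> "vgjyumfob" -> "vgjyumfob" -> "nybqmexgt" -> "n" -> "N"
  "zeejotxm" -> "diinsxbq" -> "dinsxbq" -> "vafkpti" -> "v" -> "V"
  "btovljonty" -> "fxszpnsrxc" -> "fxszpnsrxc" -> "xpkrhfkjpu" -> "x" -> "X"
  "ztcym" -> "dxgcq" -> "dxgcq" -> "vpyui" -> "v" -> "V"
  "ojrofhqtfskv" -> "snvsjluxjwoz" -> "snvsjluxjwoz" -> "kfnkbdmpbogr" -> "k" -> "K"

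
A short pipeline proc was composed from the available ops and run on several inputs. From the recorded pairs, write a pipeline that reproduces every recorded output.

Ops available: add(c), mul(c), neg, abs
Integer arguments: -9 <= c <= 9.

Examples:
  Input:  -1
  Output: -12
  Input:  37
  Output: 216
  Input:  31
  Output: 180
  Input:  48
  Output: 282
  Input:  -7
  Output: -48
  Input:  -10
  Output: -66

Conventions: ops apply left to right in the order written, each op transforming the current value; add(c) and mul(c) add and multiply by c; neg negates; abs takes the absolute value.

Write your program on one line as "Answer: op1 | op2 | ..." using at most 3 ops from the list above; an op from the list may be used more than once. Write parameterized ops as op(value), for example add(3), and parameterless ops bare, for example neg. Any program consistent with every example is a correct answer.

mul(-6) | neg | add(-6)

Check, running the answer program on each example:
  -1 -> 6 -> -6 -> -12
  37 -> -222 -> 222 -> 216
  31 -> -186 -> 186 -> 180
  48 -> -288 -> 288 -> 282
  -7 -> 42 -> -42 -> -48
  -10 -> 60 -> -60 -> -66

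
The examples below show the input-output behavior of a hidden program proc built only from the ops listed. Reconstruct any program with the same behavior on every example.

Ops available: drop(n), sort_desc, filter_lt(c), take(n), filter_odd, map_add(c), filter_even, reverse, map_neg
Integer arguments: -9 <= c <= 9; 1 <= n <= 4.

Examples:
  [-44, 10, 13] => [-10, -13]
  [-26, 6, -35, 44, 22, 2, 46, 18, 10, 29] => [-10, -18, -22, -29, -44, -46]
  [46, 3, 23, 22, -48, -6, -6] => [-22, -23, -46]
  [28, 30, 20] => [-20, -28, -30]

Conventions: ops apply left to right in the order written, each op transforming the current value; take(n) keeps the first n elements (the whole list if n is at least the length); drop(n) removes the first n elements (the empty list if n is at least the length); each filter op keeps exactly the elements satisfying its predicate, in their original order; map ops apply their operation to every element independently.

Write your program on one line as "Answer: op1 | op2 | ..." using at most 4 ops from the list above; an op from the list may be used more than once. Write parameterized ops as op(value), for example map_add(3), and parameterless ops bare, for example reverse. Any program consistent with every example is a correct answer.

map_neg | filter_lt(7) | filter_lt(-8) | sort_desc

Check, running the answer program on each example:
  [-44, 10, 13] -> [44, -10, -13] -> [-10, -13] -> [-10, -13] -> [-10, -13]
  [-26, 6, -35, 44, 22, 2, 46, 18, 10, 29] -> [26, -6, 35, -44, -22, -2, -46, -18, -10, -29] -> [-6, -44, -22, -2, -46, -18, -10, -29] -> [-44, -22, -46, -18, -10, -29] -> [-10, -18, -22, -29, -44, -46]
  [46, 3, 23, 22, -48, -6, -6] -> [-46, -3, -23, -22, 48, 6, 6] -> [-46, -3, -23, -22, 6, 6] -> [-46, -23, -22] -> [-22, -23, -46]
  [28, 30, 20] -> [-28, -30, -20] -> [-28, -30, -20] -> [-28, -30, -20] -> [-20, -28, -30]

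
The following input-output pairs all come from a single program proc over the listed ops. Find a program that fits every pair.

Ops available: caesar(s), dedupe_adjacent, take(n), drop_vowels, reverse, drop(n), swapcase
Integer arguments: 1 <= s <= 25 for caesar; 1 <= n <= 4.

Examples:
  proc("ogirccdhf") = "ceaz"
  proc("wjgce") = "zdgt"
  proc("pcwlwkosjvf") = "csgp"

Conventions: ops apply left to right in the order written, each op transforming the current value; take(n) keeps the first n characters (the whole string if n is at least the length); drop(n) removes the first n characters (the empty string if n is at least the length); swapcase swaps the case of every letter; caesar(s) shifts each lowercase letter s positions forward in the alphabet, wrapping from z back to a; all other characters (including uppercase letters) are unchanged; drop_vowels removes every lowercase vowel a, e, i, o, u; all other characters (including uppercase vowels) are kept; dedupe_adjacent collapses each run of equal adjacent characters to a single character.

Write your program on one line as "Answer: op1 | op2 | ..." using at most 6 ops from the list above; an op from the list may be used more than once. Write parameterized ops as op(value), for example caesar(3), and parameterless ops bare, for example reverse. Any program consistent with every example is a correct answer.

drop_vowels | reverse | caesar(11) | take(4) | caesar(12)

Check, running the answer program on each example:
  "ogirccdhf" -> "grccdhf" -> "fhdccrg" -> "qsonncr" -> "qson" -> "ceaz"
  "wjgce" -> "wjgc" -> "cgjw" -> "nruh" -> "nruh" -> "zdgt"
  "pcwlwkosjvf" -> "pcwlwksjvf" -> "fvjskwlwcp" -> "qgudvhwhna" -> "qgud" -> "csgp"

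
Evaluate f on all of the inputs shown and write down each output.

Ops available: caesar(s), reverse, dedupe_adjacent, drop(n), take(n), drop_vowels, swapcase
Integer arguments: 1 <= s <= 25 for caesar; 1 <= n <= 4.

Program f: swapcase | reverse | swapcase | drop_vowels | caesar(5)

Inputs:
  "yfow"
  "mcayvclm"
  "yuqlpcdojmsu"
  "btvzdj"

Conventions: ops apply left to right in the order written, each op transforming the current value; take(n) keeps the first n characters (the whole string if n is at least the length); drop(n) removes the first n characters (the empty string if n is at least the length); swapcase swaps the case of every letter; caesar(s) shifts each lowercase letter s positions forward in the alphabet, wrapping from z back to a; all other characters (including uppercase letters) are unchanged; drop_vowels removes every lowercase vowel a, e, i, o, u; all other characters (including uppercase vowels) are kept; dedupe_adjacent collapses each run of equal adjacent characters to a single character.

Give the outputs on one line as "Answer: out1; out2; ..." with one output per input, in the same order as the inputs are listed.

"bkd"; "rqhadhr"; "xroihuqvd"; "oieayg"

Execution, op by op:
  "yfow" -> "YFOW" -> "WOFY" -> "wofy" -> "wfy" -> "bkd"
  "mcayvclm" -> "MCAYVCLM" -> "MLCVYACM" -> "mlcvyacm" -> "mlcvycm" -> "rqhadhr"
  "yuqlpcdojmsu" -> "YUQLPCDOJMSU" -> "USMJODCPLQUY" -> "usmjodcplquy" -> "smjdcplqy" -> "xroihuqvd"
  "btvzdj" -> "BTVZDJ" -> "JDZVTB" -> "jdzvtb" -> "jdzvtb" -> "oieayg"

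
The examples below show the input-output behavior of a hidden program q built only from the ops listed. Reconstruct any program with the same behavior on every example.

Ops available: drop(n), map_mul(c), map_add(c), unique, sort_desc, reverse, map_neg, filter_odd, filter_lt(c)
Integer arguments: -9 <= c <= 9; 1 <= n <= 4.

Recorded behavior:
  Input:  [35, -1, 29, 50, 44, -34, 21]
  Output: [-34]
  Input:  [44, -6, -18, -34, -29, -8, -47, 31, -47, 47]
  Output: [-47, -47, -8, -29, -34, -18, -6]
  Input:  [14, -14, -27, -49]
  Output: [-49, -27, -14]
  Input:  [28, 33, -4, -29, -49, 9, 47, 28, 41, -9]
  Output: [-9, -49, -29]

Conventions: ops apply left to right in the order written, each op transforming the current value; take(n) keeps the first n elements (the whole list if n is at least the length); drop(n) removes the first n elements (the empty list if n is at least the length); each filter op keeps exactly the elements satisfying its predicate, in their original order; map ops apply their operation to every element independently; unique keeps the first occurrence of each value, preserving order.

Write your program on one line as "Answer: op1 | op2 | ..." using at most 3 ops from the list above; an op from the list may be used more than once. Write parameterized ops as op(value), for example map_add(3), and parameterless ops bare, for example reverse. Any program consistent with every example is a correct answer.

filter_lt(5) | reverse | filter_lt(-4)

Check, running the answer program on each example:
  [35, -1, 29, 50, 44, -34, 21] -> [-1, -34] -> [-34, -1] -> [-34]
  [44, -6, -18, -34, -29, -8, -47, 31, -47, 47] -> [-6, -18, -34, -29, -8, -47, -47] -> [-47, -47, -8, -29, -34, -18, -6] -> [-47, -47, -8, -29, -34, -18, -6]
  [14, -14, -27, -49] -> [-14, -27, -49] -> [-49, -27, -14] -> [-49, -27, -14]
  [28, 33, -4, -29, -49, 9, 47, 28, 41, -9] -> [-4, -29, -49, -9] -> [-9, -49, -29, -4] -> [-9, -49, -29]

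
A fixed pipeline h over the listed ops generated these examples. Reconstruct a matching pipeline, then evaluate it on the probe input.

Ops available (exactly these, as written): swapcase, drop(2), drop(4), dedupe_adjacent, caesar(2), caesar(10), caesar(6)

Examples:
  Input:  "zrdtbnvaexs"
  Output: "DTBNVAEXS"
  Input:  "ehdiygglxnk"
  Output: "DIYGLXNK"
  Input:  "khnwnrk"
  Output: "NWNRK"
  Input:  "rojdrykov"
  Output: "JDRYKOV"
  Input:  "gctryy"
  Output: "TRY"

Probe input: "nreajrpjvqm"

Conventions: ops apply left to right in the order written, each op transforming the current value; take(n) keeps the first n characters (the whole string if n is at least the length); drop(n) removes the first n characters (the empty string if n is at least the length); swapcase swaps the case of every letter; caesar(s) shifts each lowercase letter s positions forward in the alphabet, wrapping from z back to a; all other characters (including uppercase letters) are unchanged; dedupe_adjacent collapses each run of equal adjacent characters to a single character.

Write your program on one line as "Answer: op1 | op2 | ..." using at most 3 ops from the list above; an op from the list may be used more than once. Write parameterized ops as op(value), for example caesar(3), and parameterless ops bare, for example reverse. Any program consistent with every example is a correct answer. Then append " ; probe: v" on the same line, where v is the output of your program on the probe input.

drop(2) | dedupe_adjacent | swapcase ; probe: "EAJRPJVQM"

Check, running the answer program on each example:
  "zrdtbnvaexs" -> "dtbnvaexs" -> "dtbnvaexs" -> "DTBNVAEXS"
  "ehdiygglxnk" -> "diygglxnk" -> "diyglxnk" -> "DIYGLXNK"
  "khnwnrk" -> "nwnrk" -> "nwnrk" -> "NWNRK"
  "rojdrykov" -> "jdrykov" -> "jdrykov" -> "JDRYKOV"
  "gctryy" -> "tryy" -> "try" -> "TRY"
  probe: "nreajrpjvqm" -> "eajrpjvqm" -> "eajrpjvqm" -> "EAJRPJVQM"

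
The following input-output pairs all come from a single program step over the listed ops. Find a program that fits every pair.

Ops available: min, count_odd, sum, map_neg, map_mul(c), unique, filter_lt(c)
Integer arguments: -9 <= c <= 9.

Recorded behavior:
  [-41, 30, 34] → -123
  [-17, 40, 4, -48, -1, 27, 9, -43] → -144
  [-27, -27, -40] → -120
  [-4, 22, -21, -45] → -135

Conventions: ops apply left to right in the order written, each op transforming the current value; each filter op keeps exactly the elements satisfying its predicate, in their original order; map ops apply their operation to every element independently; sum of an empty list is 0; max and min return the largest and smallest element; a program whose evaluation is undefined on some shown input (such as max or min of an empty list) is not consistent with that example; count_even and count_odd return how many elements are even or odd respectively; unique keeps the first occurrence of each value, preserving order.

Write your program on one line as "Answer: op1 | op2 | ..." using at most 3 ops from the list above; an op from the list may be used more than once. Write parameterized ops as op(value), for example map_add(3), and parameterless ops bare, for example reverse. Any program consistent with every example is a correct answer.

map_mul(3) | min

Check, running the answer program on each example:
  [-41, 30, 34] -> [-123, 90, 102] -> -123
  [-17, 40, 4, -48, -1, 27, 9, -43] -> [-51, 120, 12, -144, -3, 81, 27, -129] -> -144
  [-27, -27, -40] -> [-81, -81, -120] -> -120
  [-4, 22, -21, -45] -> [-12, 66, -63, -135] -> -135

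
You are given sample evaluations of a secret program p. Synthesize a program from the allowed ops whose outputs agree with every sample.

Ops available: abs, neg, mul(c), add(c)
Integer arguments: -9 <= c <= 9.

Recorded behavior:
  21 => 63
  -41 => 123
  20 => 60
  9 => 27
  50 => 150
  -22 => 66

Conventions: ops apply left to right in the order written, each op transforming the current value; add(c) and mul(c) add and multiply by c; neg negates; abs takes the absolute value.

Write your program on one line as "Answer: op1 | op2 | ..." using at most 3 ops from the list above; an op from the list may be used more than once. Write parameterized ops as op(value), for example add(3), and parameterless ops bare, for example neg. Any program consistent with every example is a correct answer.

abs | mul(3)

Check, running the answer program on each example:
  21 -> 21 -> 63
  -41 -> 41 -> 123
  20 -> 20 -> 60
  9 -> 9 -> 27
  50 -> 50 -> 150
  -22 -> 22 -> 66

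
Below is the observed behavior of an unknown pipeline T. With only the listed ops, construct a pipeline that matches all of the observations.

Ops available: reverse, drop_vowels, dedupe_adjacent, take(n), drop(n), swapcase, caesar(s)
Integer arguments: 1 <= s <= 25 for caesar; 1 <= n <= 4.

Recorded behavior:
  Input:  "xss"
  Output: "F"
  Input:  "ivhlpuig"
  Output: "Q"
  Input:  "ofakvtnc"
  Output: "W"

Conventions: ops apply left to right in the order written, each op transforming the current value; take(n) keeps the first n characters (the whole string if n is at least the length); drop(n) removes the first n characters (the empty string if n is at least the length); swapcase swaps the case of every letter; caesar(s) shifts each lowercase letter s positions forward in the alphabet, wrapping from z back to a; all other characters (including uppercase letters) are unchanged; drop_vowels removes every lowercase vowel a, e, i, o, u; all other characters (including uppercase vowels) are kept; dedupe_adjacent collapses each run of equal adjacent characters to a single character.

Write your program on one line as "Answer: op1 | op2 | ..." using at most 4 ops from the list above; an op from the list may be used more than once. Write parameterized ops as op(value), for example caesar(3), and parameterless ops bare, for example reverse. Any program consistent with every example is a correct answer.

caesar(8) | drop_vowels | take(1) | swapcase

Check, running the answer program on each example:
  "xss" -> "faa" -> "f" -> "f" -> "F"
  "ivhlpuig" -> "qdptxcqo" -> "qdptxcq" -> "q" -> "Q"
  "ofakvtnc" -> "wnisdbvk" -> "wnsdbvk" -> "w" -> "W"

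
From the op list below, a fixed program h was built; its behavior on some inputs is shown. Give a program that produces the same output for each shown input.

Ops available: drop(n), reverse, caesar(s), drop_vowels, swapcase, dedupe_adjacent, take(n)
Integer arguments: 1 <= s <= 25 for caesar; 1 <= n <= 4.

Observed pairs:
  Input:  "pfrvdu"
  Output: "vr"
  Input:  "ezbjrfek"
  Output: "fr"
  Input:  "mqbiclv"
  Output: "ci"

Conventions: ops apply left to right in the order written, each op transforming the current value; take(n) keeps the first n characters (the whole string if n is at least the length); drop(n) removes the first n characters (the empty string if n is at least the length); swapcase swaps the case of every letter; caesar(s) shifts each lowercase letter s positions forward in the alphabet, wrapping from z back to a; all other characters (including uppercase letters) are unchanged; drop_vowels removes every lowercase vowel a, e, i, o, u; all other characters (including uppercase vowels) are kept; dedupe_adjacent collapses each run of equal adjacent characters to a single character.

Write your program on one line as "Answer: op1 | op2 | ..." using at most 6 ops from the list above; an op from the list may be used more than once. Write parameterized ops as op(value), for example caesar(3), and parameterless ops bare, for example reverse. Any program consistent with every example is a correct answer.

swapcase | reverse | drop(2) | swapcase | take(2)

Check, running the answer program on each example:
  "pfrvdu" -> "PFRVDU" -> "UDVRFP" -> "VRFP" -> "vrfp" -> "vr"
  "ezbjrfek" -> "EZBJRFEK" -> "KEFRJBZE" -> "FRJBZE" -> "frjbze" -> "fr"
  "mqbiclv" -> "MQBICLV" -> "VLCIBQM" -> "CIBQM" -> "cibqm" -> "ci"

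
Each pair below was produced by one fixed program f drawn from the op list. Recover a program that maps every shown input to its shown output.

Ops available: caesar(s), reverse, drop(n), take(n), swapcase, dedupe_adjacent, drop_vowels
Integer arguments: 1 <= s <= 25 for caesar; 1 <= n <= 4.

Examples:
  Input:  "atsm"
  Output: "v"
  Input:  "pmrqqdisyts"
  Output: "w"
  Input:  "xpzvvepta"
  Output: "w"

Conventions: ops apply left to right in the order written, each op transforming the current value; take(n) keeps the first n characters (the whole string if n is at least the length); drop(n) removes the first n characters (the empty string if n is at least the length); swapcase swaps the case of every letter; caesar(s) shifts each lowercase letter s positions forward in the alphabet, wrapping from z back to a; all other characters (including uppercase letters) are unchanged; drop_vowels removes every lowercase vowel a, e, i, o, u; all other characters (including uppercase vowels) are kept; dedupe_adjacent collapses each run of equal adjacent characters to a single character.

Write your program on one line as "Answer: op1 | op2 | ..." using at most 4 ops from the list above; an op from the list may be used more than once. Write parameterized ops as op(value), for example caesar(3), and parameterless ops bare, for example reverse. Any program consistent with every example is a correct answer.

reverse | take(2) | caesar(3) | drop(1)

Check, running the answer program on each example:
  "atsm" -> "msta" -> "ms" -> "pv" -> "v"
  "pmrqqdisyts" -> "stysidqqrmp" -> "st" -> "vw" -> "w"
  "xpzvvepta" -> "atpevvzpx" -> "at" -> "dw" -> "w"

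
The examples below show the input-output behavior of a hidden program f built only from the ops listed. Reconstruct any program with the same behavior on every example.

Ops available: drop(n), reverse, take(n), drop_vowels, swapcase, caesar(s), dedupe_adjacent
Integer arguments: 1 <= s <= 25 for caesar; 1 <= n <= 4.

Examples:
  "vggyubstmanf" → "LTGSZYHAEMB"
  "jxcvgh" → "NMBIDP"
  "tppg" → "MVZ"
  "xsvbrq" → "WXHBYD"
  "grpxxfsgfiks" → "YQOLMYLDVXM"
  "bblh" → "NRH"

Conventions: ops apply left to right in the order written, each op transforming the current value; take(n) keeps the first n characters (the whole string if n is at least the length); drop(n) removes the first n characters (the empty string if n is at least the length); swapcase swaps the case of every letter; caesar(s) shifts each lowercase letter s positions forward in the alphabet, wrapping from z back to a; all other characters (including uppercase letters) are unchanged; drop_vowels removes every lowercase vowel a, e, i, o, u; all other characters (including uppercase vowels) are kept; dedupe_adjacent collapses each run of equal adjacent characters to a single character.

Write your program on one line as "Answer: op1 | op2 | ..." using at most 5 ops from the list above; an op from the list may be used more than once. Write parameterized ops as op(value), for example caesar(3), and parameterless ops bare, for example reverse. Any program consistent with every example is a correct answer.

caesar(4) | reverse | dedupe_adjacent | caesar(2) | swapcase

Check, running the answer program on each example:
  "vggyubstmanf" -> "zkkcyfwxqerj" -> "jreqxwfyckkz" -> "jreqxwfyckz" -> "ltgszyhaemb" -> "LTGSZYHAEMB"
  "jxcvgh" -> "nbgzkl" -> "lkzgbn" -> "lkzgbn" -> "nmbidp" -> "NMBIDP"
  "tppg" -> "xttk" -> "kttx" -> "ktx" -> "mvz" -> "MVZ"
  "xsvbrq" -> "bwzfvu" -> "uvfzwb" -> "uvfzwb" -> "wxhbyd" -> "WXHBYD"
  "grpxxfsgfiks" -> "kvtbbjwkjmow" -> "womjkwjbbtvk" -> "womjkwjbtvk" -> "yqolmyldvxm" -> "YQOLMYLDVXM"
  "bblh" -> "ffpl" -> "lpff" -> "lpf" -> "nrh" -> "NRH"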